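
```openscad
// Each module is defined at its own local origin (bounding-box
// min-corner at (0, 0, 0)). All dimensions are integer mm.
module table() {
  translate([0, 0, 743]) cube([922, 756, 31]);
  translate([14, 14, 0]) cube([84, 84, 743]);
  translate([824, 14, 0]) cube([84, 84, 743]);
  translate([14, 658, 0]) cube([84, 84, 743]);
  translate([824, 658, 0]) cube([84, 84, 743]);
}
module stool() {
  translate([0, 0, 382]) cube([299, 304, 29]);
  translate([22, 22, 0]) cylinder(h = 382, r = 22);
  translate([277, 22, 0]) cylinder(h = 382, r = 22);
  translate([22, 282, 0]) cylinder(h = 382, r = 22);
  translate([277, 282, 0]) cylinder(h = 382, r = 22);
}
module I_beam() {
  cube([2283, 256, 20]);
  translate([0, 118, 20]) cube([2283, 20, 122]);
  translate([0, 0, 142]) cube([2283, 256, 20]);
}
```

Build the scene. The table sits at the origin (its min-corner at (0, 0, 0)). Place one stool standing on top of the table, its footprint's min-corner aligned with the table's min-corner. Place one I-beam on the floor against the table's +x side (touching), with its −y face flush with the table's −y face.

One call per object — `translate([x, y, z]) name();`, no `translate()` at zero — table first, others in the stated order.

table();
translate([0, 0, 774]) stool();
translate([922, 0, 0]) I_beam();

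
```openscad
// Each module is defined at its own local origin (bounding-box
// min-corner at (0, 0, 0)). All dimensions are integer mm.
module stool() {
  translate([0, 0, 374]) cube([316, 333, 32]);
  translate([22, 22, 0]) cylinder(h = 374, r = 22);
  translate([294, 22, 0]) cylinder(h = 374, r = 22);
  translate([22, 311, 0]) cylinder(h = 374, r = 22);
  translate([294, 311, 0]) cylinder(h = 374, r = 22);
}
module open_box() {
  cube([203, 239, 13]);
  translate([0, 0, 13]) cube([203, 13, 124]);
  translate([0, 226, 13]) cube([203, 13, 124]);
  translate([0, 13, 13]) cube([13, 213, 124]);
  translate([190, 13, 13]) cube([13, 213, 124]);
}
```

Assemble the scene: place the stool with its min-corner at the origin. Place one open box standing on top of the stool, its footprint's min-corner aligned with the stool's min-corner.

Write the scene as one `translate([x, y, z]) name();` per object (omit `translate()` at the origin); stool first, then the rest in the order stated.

stool();
translate([0, 0, 406]) open_box();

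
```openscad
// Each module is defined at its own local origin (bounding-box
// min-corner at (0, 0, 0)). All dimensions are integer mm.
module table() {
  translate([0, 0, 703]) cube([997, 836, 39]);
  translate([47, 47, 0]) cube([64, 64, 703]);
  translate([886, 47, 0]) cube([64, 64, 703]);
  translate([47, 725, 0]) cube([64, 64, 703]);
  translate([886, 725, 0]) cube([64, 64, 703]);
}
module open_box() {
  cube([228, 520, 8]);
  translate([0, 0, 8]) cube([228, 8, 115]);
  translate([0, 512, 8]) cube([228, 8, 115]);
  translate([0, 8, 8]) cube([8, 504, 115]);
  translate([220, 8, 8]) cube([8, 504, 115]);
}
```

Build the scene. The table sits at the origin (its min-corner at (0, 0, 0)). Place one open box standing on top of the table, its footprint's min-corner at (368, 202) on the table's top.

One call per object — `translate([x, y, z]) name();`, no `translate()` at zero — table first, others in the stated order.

table();
translate([368, 202, 742]) open_box();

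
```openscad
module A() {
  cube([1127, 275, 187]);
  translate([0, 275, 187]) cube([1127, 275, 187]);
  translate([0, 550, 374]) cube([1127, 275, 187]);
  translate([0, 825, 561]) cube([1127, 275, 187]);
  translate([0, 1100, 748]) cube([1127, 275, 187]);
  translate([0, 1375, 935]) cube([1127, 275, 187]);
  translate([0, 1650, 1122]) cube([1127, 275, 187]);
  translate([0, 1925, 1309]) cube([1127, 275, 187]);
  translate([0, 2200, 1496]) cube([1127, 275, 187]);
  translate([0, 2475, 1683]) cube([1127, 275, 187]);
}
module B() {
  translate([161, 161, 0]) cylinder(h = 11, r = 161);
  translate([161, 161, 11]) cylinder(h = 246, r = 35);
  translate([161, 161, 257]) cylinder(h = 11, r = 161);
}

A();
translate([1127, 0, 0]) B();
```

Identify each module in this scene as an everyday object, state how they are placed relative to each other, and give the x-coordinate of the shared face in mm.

A is a staircase. B is a spool. The spool is against the staircase's +x side, with their −y faces flush. The x-coordinate of the shared face is 1127 mm.

The staircase's +x face and the spool's −x face are both at x = 1127 mm.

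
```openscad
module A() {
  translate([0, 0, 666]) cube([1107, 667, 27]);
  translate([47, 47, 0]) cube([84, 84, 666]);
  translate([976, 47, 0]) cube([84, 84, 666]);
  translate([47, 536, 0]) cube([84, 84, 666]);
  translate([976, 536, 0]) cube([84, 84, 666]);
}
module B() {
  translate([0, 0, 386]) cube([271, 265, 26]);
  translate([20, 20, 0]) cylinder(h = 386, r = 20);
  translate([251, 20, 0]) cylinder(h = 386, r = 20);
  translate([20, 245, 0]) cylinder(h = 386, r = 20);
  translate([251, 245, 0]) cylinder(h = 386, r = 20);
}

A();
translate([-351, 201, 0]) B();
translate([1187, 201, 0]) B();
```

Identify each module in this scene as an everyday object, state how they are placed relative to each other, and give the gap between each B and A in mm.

A is a table. B is a stool. Two stools sit around the table at the −x, +x sides. The gap between each stool and the table is 80 mm.

Each stool's nearest face is 80 mm from the table's bounding box.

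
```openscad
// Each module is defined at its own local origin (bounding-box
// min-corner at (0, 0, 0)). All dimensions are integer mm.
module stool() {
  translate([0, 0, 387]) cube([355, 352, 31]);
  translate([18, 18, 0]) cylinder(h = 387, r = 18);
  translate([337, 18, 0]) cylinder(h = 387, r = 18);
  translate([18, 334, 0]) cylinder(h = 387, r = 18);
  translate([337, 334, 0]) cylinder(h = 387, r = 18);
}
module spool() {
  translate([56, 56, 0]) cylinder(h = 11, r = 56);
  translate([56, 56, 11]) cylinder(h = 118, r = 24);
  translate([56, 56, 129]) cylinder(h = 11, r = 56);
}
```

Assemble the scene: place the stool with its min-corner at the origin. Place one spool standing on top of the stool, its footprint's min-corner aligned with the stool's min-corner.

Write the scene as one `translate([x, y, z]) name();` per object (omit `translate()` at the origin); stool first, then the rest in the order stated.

stool();
translate([0, 0, 418]) spool();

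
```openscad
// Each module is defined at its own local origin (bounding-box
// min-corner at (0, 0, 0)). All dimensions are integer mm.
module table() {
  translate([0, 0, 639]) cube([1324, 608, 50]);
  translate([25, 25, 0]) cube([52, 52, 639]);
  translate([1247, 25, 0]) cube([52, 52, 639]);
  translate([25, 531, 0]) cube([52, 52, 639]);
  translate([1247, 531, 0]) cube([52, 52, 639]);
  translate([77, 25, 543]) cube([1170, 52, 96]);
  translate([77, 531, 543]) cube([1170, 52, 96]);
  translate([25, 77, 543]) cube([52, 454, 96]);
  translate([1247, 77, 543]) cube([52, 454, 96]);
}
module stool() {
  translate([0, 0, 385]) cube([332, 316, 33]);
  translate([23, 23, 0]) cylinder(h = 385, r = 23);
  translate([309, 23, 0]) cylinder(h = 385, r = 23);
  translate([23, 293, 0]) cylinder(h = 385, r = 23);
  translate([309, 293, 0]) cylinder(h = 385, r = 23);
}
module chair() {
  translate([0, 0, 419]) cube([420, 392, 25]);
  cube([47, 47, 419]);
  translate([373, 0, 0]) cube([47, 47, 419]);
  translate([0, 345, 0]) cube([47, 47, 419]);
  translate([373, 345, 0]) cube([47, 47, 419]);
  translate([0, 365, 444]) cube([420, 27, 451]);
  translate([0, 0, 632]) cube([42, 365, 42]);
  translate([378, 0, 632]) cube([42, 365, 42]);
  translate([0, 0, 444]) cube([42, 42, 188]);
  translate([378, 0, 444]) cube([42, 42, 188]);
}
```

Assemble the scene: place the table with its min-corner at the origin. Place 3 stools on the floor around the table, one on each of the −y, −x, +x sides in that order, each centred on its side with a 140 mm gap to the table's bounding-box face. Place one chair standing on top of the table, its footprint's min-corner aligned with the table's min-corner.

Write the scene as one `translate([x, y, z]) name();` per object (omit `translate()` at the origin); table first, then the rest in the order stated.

table();
translate([496, -456, 0]) stool();
translate([-472, 146, 0]) stool();
translate([1464, 146, 0]) stool();
translate([0, 0, 689]) chair();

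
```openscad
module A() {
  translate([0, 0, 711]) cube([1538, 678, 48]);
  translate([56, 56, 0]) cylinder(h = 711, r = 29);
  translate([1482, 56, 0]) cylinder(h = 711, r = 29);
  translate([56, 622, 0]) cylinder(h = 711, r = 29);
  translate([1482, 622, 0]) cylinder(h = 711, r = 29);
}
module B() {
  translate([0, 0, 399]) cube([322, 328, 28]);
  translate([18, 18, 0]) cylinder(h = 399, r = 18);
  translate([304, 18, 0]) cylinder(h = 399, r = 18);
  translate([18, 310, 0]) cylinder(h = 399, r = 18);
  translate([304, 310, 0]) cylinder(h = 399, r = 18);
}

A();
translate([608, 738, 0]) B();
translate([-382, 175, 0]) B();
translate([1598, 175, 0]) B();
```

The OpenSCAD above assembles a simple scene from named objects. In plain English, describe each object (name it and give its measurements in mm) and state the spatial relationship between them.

A is a rectangular dining table. The top is 1538×678×48 mm with its upper surface at z = 759 mm. It stands on four round legs of 58 mm diameter, each leg's bounding box inset 27 mm from the nearest pair of top edges, running from the floor to the underside of the top.

B is a four-legged stool. The seat is a 322×328×28 mm slab whose top surface is at z = 427 mm; four round legs, each 36 mm in diameter, run from the floor (z = 0) to the underside of the seat, each leg's axis is inset half a diameter from the nearest pair of seat edges (so the leg's bounding box is flush with the corner).

Three stools sit around the table at the +y, −x, +x sides.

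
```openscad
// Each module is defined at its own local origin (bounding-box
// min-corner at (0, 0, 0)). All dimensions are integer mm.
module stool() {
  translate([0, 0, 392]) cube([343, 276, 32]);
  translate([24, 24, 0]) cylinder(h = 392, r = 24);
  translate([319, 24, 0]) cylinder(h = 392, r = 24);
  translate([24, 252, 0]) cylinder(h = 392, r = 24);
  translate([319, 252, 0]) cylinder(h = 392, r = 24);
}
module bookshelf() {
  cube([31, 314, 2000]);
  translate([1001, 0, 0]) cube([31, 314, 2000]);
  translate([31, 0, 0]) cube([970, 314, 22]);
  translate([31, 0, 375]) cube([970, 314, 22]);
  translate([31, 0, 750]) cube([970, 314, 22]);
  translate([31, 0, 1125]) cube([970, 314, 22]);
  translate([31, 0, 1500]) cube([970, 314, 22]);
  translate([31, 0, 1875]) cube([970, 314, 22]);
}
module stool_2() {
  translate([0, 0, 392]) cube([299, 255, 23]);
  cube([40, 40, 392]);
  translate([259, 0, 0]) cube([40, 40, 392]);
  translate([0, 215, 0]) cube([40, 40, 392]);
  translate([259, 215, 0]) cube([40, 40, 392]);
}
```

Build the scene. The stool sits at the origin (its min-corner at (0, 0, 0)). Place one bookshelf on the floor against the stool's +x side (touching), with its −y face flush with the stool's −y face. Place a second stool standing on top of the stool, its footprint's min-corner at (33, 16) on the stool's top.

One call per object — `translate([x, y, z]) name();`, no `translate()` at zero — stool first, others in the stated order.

stool();
translate([343, 0, 0]) bookshelf();
translate([33, 16, 424]) stool_2();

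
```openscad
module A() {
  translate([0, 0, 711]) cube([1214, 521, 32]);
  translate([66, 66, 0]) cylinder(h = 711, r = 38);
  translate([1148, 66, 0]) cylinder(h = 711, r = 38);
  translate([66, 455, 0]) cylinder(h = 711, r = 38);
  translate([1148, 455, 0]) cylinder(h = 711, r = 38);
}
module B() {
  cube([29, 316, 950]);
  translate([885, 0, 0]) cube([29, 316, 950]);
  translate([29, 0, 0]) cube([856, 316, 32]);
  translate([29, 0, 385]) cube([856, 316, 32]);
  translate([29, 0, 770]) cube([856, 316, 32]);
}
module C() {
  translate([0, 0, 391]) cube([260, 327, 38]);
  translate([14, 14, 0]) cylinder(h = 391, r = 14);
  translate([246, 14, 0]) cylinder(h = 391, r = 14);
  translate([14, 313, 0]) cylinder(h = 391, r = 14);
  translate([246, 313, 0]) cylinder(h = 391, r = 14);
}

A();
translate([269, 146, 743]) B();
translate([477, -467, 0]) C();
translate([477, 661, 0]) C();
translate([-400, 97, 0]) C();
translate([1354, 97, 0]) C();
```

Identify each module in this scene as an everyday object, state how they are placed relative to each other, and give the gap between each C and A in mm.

Each stool's nearest face is 140 mm from the table's bounding box.

A is a table. B is a bookshelf. C is a stool. The bookshelf is on top of the table. Four stools sit around the table at the −y, +y, −x, +x sides. The gap between each stool and the table is 140 mm.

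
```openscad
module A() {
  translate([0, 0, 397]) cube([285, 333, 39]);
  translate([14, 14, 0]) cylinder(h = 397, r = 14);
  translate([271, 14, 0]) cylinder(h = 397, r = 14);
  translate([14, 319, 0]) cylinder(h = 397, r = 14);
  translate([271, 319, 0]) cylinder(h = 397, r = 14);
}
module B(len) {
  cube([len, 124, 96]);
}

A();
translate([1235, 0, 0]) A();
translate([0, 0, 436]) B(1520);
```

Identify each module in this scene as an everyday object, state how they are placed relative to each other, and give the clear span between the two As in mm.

Second stool starts at x = 1235; first ends at x = 285; clear span = 1235 − 285 = 950 mm.

A is a stool. B is a beam. A beam spans the tops of two stools. The clear span between the two stools is 950 mm.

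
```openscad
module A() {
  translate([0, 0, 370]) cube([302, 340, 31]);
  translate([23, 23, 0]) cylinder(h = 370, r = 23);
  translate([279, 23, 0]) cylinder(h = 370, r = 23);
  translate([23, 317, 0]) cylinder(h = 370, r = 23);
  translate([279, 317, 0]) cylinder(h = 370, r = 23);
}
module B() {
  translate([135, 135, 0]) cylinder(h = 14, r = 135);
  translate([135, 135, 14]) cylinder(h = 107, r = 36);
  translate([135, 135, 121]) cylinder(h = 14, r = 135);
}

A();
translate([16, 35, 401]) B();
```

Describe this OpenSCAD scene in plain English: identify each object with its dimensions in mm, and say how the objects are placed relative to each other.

A is a four-legged stool. The seat is 302×340 mm, 31 mm thick, top at z = 401 mm. It stands on four round legs, each 46 mm in diameter, from z = 0 to the seat underside, each leg's axis is inset half a diameter from the nearest pair of seat edges (so the leg's bounding box is flush with the corner).

B is a spool: two coaxial disc flanges of radius 135 mm and thickness 14 mm, joined by a core cylinder of radius 36 mm and height 107 mm. The lower flange rests on z = 0 and the three cylinders share a vertical axis.

The spool is on top of the stool, centred.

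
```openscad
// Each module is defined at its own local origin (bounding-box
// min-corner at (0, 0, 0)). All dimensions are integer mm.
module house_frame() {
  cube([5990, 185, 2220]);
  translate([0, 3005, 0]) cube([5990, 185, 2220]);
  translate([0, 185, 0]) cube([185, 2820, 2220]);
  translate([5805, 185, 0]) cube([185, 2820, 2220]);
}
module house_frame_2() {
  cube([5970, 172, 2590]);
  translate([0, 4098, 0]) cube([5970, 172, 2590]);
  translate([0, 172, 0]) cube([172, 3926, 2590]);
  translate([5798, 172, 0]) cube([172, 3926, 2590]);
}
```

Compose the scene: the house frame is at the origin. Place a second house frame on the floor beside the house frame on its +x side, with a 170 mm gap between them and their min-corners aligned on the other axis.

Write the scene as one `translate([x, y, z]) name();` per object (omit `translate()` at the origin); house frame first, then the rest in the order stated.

house_frame();
translate([6160, 0, 0]) house_frame_2();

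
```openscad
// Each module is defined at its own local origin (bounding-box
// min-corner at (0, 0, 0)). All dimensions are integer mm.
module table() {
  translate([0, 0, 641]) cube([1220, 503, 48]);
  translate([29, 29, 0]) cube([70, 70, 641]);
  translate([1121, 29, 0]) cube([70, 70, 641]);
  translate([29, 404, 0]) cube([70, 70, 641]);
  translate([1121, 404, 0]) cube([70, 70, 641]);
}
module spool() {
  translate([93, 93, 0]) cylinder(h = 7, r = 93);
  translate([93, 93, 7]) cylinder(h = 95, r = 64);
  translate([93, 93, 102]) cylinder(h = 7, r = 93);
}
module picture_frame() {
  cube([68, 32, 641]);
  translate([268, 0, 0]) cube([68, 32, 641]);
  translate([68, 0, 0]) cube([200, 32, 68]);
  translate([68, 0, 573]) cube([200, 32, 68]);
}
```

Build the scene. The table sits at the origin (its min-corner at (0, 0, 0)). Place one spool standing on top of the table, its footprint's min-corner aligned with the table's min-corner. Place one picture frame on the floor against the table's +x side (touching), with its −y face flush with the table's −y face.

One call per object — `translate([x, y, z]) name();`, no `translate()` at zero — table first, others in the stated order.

table();
translate([0, 0, 689]) spool();
translate([1220, 0, 0]) picture_frame();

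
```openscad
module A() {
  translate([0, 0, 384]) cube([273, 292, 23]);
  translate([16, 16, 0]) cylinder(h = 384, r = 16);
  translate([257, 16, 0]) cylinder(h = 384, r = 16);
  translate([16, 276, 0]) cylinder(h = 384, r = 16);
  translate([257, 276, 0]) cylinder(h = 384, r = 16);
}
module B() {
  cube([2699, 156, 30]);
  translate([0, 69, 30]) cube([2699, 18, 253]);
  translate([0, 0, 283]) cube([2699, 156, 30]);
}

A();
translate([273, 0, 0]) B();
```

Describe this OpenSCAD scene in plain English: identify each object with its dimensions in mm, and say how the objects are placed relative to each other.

A is a simple wooden stool: a rectangular seat 273 mm (x) by 292 mm (y), 23 mm thick, top face at z = 407 mm, on four round legs, each 32 mm in diameter. The legs rest on z = 0, each leg's axis is inset half a diameter from the nearest pair of seat edges (so the leg's bounding box is flush with the corner).

B is an I-beam lying along x, 2699 mm long. Overall section height 313 mm. Two flanges 156 mm wide (y) and 30 mm thick, one on the floor and one at the top; a web 18 mm thick runs between them, centred on the flange width.

The I-beam is against the stool's +x side, with their −y faces flush.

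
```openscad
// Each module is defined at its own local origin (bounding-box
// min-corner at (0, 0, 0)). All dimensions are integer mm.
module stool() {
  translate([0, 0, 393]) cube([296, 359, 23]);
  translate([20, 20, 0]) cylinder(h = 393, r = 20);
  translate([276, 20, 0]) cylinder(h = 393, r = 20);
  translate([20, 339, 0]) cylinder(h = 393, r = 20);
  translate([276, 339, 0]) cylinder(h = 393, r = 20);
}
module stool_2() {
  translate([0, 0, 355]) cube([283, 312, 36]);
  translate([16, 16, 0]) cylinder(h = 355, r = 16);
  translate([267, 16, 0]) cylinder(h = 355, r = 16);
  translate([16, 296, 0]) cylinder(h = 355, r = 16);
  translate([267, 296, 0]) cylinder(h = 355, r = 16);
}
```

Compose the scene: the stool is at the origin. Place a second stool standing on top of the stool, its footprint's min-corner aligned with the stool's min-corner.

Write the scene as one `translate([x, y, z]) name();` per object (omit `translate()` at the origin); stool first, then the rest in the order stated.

stool();
translate([0, 0, 416]) stool_2();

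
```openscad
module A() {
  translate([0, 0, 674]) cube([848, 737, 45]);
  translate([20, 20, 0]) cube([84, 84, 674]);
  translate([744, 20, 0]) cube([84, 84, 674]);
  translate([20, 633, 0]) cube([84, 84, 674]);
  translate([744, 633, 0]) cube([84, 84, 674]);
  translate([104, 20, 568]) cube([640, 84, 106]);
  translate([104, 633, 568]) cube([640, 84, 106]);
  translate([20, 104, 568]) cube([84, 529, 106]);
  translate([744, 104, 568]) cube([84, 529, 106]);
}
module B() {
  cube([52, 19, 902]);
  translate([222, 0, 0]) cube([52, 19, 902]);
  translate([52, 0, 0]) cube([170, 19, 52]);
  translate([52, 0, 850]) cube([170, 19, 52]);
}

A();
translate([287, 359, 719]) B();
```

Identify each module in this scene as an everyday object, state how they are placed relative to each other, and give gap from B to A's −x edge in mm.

The picture frame's min-x is at 287; the table's min-x is 0; gap = 287 mm.

A is a table. B is a picture frame. The picture frame is on top of the table, centred. The gap from the picture frame to the table's −x edge is 287 mm.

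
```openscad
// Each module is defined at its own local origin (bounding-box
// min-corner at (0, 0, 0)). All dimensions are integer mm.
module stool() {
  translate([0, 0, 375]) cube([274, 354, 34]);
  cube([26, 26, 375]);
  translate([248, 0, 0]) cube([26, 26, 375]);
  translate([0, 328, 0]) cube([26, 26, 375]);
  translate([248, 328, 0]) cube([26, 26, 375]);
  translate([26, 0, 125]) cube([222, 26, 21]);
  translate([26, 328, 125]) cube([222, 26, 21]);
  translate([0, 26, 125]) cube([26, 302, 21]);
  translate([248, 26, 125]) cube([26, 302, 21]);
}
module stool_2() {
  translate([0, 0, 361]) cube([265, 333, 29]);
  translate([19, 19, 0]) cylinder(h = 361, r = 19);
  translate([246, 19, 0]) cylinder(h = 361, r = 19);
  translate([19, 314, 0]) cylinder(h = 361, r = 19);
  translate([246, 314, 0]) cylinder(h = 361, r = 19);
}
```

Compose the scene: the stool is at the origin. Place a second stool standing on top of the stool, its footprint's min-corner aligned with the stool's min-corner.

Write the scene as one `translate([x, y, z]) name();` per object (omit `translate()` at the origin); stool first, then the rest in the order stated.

stool();
translate([0, 0, 409]) stool_2();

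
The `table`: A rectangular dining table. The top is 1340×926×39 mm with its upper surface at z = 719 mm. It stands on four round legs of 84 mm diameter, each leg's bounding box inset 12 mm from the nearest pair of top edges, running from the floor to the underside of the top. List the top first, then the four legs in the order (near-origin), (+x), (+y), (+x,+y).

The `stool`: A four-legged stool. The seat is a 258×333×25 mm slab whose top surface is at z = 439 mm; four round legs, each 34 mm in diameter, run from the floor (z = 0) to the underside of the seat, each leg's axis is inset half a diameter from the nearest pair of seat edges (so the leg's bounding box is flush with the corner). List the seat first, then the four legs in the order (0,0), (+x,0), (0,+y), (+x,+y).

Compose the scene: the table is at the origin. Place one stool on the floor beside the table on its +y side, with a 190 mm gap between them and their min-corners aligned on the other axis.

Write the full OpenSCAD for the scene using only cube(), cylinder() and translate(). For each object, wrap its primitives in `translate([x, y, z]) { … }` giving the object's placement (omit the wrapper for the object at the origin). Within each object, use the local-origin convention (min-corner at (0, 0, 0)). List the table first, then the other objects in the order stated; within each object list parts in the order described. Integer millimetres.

translate([0, 0, 680]) cube([1340, 926, 39]);
translate([54, 54, 0]) cylinder(h = 680, r = 42);
translate([1286, 54, 0]) cylinder(h = 680, r = 42);
translate([54, 872, 0]) cylinder(h = 680, r = 42);
translate([1286, 872, 0]) cylinder(h = 680, r = 42);
translate([0, 1116, 0]) {
  translate([0, 0, 414]) cube([258, 333, 25]);
  translate([17, 17, 0]) cylinder(h = 414, r = 17);
  translate([241, 17, 0]) cylinder(h = 414, r = 17);
  translate([17, 316, 0]) cylinder(h = 414, r = 17);
  translate([241, 316, 0]) cylinder(h = 414, r = 17);
}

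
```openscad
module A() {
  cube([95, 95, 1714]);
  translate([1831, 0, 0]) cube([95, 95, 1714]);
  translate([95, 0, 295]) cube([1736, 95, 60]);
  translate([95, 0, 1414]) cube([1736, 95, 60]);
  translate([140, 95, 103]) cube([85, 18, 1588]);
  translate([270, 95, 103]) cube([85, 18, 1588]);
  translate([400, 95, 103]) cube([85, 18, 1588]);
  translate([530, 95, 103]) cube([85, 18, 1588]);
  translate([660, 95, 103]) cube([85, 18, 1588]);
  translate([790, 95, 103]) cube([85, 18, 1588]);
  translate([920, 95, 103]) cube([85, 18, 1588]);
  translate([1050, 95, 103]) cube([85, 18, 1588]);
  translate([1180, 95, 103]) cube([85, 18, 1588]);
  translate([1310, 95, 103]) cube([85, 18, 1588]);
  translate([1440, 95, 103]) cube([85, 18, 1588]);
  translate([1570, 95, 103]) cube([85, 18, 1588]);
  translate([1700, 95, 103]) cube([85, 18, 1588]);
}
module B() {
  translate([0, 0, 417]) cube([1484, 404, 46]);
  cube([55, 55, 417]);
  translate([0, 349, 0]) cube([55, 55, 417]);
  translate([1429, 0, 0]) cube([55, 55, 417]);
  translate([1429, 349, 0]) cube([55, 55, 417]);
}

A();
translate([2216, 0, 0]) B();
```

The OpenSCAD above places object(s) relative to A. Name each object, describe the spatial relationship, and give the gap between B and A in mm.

The bench's nearest face is 290 mm from the fence section's +x face.

A is a fence section. B is a bench. The bench is on the floor beside the fence section on its +x side. The gap between the bench and the fence section is 290 mm.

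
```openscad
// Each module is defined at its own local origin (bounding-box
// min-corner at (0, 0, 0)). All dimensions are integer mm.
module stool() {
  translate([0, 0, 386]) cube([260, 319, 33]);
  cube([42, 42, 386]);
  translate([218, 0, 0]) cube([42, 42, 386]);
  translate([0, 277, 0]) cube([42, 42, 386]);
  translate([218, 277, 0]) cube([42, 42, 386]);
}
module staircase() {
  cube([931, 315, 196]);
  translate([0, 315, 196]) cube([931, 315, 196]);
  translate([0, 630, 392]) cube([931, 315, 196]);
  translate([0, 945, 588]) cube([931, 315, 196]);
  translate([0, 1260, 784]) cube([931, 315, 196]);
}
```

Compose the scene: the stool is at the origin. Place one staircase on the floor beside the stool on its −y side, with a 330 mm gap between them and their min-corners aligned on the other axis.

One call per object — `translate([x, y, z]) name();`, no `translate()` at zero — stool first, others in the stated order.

stool();
translate([0, -1905, 0]) staircase();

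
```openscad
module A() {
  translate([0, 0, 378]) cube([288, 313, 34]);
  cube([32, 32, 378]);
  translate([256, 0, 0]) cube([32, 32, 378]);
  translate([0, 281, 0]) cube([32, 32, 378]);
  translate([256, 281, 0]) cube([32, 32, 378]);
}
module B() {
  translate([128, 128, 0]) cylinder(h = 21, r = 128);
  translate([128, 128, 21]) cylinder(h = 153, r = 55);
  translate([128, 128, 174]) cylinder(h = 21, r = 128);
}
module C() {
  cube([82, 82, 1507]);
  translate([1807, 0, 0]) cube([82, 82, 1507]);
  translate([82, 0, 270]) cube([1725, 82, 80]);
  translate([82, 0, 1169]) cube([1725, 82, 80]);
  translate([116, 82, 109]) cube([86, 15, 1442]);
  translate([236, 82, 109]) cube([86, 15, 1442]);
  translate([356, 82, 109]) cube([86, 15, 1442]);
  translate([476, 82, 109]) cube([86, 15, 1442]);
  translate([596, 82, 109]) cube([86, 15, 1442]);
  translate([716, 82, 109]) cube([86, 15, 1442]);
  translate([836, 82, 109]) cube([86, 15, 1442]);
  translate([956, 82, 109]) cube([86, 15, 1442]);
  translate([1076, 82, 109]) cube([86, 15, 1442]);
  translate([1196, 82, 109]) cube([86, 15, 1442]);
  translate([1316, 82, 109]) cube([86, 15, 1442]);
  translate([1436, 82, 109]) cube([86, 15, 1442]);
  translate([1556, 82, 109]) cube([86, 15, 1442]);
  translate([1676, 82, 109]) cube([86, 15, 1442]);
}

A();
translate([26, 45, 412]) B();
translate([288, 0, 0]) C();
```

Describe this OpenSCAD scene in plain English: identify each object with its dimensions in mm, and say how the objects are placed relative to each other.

A is a four-legged stool. The seat is 288×313 mm, 34 mm thick, top at z = 412 mm. It stands on four square legs, each 32×32 mm in cross-section, from z = 0 to the seat underside, each flush with a corner of the seat.

B is a spool: two coaxial disc flanges of radius 128 mm and thickness 21 mm, joined by a core cylinder of radius 55 mm and height 153 mm. The lower flange rests on z = 0 and the three cylinders share a vertical axis.

C is a fence section. Two 82×82 mm posts, 1507 mm tall, stand on the floor with a clear span of 1725 mm between their inner faces. Two horizontal rails of 82×80 mm section span the gap between the posts with their undersides at z = 270 mm and z = 1169 mm, flush with the posts' −y face. 14 pickets, each 86 mm wide, 15 mm thick and 1442 mm tall, are fixed to the +y face of the rails with their bottoms at z = 109 mm, evenly spaced across the span with equal gaps (rounded down to the nearest mm) at the −x end and between each pair — any rounding remainder accumulates at the +x end.

The spool is on top of the stool. The fence section is against the stool's +x side, with their −y faces flush.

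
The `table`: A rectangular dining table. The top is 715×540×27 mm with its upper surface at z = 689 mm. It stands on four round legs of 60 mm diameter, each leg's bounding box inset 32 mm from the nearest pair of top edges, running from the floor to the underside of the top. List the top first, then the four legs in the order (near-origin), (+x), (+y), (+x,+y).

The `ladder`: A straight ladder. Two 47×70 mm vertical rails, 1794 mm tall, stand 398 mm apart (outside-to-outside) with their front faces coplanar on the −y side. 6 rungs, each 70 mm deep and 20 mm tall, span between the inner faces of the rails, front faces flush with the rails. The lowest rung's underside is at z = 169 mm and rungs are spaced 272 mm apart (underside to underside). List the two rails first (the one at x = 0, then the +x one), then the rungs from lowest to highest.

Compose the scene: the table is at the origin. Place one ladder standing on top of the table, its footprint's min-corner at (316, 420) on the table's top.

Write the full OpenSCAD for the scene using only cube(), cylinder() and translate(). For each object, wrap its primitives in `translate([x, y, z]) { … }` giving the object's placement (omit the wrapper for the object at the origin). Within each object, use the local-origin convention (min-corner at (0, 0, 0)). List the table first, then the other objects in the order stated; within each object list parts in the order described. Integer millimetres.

translate([0, 0, 662]) cube([715, 540, 27]);
translate([62, 62, 0]) cylinder(h = 662, r = 30);
translate([653, 62, 0]) cylinder(h = 662, r = 30);
translate([62, 478, 0]) cylinder(h = 662, r = 30);
translate([653, 478, 0]) cylinder(h = 662, r = 30);
translate([316, 420, 689]) {
  cube([47, 70, 1794]);
  translate([351, 0, 0]) cube([47, 70, 1794]);
  translate([47, 0, 169]) cube([304, 70, 20]);
  translate([47, 0, 441]) cube([304, 70, 20]);
  translate([47, 0, 713]) cube([304, 70, 20]);
  translate([47, 0, 985]) cube([304, 70, 20]);
  translate([47, 0, 1257]) cube([304, 70, 20]);
  translate([47, 0, 1529]) cube([304, 70, 20]);
}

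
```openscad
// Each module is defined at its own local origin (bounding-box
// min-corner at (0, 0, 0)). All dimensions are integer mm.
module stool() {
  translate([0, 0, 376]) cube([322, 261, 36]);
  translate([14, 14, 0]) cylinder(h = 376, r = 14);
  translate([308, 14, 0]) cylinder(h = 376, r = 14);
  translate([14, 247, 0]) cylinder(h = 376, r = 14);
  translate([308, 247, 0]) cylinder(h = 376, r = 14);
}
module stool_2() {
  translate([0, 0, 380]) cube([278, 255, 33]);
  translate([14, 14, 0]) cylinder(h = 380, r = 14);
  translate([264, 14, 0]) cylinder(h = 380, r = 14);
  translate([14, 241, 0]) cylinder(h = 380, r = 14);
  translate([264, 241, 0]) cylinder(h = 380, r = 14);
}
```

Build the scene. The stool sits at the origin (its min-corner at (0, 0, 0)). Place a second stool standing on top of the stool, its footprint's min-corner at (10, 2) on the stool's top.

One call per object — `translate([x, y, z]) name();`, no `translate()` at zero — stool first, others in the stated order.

stool();
translate([10, 2, 412]) stool_2();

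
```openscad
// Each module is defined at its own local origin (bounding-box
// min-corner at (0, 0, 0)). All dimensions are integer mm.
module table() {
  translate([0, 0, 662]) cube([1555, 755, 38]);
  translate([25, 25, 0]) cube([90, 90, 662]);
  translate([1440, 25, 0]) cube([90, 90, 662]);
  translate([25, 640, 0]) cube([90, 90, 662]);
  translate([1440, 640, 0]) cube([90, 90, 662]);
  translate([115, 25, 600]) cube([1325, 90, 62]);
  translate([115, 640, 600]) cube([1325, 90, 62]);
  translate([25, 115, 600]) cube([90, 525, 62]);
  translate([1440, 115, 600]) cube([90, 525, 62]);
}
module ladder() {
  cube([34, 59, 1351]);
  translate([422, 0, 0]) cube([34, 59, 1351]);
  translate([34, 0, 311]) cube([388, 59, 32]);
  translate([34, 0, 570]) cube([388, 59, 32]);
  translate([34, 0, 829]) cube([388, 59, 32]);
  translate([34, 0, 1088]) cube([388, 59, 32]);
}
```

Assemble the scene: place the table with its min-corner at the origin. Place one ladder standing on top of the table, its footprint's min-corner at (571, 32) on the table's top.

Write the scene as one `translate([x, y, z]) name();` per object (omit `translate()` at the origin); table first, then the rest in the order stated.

table();
translate([571, 32, 700]) ladder();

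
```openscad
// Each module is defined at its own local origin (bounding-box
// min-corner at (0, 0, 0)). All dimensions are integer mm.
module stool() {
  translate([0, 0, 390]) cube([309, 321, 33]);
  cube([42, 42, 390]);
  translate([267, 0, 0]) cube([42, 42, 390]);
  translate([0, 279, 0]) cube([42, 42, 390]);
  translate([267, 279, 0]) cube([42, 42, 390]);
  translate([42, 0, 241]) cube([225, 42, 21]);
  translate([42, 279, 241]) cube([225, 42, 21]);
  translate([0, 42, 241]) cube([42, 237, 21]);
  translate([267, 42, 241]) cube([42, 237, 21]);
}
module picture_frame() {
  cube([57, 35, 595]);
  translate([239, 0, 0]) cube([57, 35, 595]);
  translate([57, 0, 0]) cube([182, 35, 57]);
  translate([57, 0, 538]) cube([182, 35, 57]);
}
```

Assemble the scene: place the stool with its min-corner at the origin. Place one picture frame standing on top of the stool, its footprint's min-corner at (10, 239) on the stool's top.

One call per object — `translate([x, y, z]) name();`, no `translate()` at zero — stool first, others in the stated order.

stool();
translate([10, 239, 423]) picture_frame();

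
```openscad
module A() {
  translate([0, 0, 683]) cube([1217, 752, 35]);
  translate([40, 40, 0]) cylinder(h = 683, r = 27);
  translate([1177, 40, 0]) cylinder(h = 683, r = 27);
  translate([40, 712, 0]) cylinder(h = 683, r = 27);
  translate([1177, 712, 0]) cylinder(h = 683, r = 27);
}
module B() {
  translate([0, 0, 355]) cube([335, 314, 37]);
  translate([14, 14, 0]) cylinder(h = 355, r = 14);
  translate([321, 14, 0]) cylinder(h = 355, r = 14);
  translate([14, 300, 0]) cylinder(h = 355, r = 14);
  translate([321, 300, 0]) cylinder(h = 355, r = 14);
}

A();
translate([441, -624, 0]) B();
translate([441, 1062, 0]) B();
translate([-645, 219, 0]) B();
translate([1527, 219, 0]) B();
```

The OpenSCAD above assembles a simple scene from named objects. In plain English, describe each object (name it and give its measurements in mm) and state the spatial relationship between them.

A is a table with a 1217×752 mm rectangular top, 35 mm thick, top surface at z = 718 mm, supported by four round legs of 54 mm diameter, each leg's bounding box inset 13 mm from the nearest pair of top edges, running from the floor.

B is a four-legged stool. The seat is a 335×314×37 mm slab whose top surface is at z = 392 mm; four round legs, each 28 mm in diameter, run from the floor (z = 0) to the underside of the seat, each leg's axis is inset half a diameter from the nearest pair of seat edges (so the leg's bounding box is flush with the corner).

Four stools sit around the table at the −y, +y, −x, +x sides.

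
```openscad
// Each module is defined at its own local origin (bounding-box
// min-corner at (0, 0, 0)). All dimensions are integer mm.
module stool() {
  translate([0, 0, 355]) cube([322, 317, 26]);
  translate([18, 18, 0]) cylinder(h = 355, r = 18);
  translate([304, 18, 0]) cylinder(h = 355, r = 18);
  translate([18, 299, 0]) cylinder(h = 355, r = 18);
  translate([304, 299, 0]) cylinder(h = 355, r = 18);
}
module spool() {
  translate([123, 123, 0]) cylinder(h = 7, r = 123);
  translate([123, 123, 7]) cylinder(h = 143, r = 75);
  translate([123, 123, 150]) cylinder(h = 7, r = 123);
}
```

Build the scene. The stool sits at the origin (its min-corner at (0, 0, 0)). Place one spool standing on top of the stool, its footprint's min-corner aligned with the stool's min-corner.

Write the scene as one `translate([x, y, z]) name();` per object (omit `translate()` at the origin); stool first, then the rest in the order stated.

stool();
translate([0, 0, 381]) spool();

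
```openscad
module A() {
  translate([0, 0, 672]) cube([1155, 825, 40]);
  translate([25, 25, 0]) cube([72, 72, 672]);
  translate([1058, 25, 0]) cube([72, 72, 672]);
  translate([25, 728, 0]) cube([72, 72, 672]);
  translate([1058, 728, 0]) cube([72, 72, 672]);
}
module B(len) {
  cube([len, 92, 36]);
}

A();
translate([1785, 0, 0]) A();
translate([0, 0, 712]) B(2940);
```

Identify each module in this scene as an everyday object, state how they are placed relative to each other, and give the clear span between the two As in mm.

Second table starts at x = 1785; first ends at x = 1155; clear span = 1785 − 1155 = 630 mm.

A is a table. B is a beam. A beam spans the tops of two tables. The clear span between the two tables is 630 mm.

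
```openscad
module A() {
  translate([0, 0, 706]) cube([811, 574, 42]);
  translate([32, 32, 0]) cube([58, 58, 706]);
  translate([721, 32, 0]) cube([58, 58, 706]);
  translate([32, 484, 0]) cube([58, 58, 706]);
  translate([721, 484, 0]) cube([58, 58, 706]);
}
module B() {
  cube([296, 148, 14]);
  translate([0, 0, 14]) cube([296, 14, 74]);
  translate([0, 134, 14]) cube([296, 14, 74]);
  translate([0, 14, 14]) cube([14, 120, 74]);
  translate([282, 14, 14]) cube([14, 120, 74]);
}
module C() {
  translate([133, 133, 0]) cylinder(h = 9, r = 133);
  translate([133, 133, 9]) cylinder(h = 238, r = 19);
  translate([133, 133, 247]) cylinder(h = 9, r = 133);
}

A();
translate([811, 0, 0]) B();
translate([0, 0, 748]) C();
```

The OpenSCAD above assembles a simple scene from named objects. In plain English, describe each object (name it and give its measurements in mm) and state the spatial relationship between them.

A is a table with a 811×574 mm rectangular top, 42 mm thick, top surface at z = 748 mm, supported by four 58×58 mm square legs, each inset 32 mm from the nearest pair of top edges, running from the floor.

B is an open-topped rectangular box: outside dimensions 296×148×88 mm, with a uniform wall and base thickness of 14 mm. The base is a full 296×148 slab on the floor; four walls sit on top of the base. The front and back walls (the −y and +y sides) span the full width; the two side walls fit between them.

C is a spool: two coaxial disc flanges of radius 133 mm and thickness 9 mm, joined by a core cylinder of radius 19 mm and height 238 mm. The lower flange rests on z = 0 and the three cylinders share a vertical axis.

The open box is against the table's +x side, with their −y faces flush. The spool is on top of the table.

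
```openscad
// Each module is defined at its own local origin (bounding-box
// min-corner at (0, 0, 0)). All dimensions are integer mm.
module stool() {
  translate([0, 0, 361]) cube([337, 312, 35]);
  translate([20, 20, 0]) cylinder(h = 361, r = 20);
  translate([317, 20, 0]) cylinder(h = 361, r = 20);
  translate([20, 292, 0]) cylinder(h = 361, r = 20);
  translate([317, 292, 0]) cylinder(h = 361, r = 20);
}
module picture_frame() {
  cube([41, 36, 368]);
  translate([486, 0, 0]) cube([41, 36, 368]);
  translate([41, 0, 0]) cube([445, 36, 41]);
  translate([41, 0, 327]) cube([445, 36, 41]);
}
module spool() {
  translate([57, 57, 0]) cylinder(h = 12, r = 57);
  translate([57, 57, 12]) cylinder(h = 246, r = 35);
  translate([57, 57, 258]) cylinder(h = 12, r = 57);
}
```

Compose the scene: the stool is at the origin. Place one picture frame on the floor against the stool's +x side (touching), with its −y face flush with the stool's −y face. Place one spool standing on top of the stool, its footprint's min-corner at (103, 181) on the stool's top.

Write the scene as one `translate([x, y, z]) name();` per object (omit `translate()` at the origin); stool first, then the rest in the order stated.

stool();
translate([337, 0, 0]) picture_frame();
translate([103, 181, 396]) spool();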